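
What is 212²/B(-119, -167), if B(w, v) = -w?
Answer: 44944/119 ≈ 377.68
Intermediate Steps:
212²/B(-119, -167) = 212²/((-1*(-119))) = 44944/119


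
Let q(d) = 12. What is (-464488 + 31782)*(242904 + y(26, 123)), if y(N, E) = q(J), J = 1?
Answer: -105111210696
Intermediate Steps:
y(N, E) = 12
(-464488 + 31782)*(242904 + y(26, 123)) = (-464488 + 31782)*(242904 + 12) = -432706*242916 = -105111210696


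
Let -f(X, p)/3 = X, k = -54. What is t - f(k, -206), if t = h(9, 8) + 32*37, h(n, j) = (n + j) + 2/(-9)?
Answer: 9349/9 ≈ 1038.8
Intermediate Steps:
f(X, p) = -3*X
h(n, j) = -2/9 + j + n (h(n, j) = (j + n) + 2*(-⅑) = (j + n) - 2/9 = -2/9 + j + n)
t = 10807/9 (t = (-2/9 + 8 + 9) + 32*37 = 151/9 + 1184 = 10807/9 ≈ 1200.8)
t - f(k, -206) = 10807/9 - (-3)*(-54) = 10807/9 - 1*162 = 10807/9 - 162 = 9349/9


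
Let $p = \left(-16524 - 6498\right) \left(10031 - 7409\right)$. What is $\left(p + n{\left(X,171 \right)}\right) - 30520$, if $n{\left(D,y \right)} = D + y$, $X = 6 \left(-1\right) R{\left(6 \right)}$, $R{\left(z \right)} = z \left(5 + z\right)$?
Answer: $-60394429$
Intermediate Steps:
$p = -60363684$ ($p = \left(-23022\right) 2622 = -60363684$)
$X = -396$ ($X = 6 \left(-1\right) 6 \left(5 + 6\right) = - 6 \cdot 6 \cdot 11 = \left(-6\right) 66 = -396$)
$\left(p + n{\left(X,171 \right)}\right) - 30520 = \left(-60363684 + \left(-396 + 171\right)\right) - 30520 = \left(-60363684 - 225\right) - 30520 = -60363909 - 30520 = -60394429$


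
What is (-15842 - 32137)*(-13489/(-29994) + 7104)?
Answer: -3407962203945/9998 ≈ -3.4086e+8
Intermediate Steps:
(-15842 - 32137)*(-13489/(-29994) + 7104) = -47979*(-13489*(-1/29994) + 7104) = -47979*(13489/29994 + 7104) = -47979*213090865/29994 = -3407962203945/9998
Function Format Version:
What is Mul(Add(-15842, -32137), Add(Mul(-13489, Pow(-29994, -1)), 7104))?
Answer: Rational(-3407962203945, 9998) ≈ -3.4086e+8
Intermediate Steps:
Mul(Add(-15842, -32137), Add(Mul(-13489, Pow(-29994, -1)), 7104)) = Mul(-47979, Add(Mul(-13489, Rational(-1, 29994)), 7104)) = Mul(-47979, Add(Rational(13489, 29994), 7104)) = Mul(-47979, Rational(213090865, 29994)) = Rational(-3407962203945, 9998)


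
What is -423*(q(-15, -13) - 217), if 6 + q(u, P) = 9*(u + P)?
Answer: 200925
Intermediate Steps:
q(u, P) = -6 + 9*P + 9*u (q(u, P) = -6 + 9*(u + P) = -6 + 9*(P + u) = -6 + (9*P + 9*u) = -6 + 9*P + 9*u)
-423*(q(-15, -13) - 217) = -423*((-6 + 9*(-13) + 9*(-15)) - 217) = -423*((-6 - 117 - 135) - 217) = -423*(-258 - 217) = -423*(-475) = 200925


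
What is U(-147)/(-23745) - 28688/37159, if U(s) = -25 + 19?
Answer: -226991202/294113485 ≈ -0.77178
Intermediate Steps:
U(s) = -6
U(-147)/(-23745) - 28688/37159 = -6/(-23745) - 28688/37159 = -6*(-1/23745) - 28688*1/37159 = 2/7915 - 28688/37159 = -226991202/294113485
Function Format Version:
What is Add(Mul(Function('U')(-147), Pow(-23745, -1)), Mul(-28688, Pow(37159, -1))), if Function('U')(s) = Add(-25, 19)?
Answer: Rational(-226991202, 294113485) ≈ -0.77178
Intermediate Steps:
Function('U')(s) = -6
Add(Mul(Function('U')(-147), Pow(-23745, -1)), Mul(-28688, Pow(37159, -1))) = Add(Mul(-6, Pow(-23745, -1)), Mul(-28688, Pow(37159, -1))) = Add(Mul(-6, Rational(-1, 23745)), Mul(-28688, Rational(1, 37159))) = Add(Rational(2, 7915), Rational(-28688, 37159)) = Rational(-226991202, 294113485)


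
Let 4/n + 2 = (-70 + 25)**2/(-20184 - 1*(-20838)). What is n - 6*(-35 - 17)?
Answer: 75440/239 ≈ 315.65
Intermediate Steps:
n = 872/239 (n = 4/(-2 + (-70 + 25)**2/(-20184 - 1*(-20838))) = 4/(-2 + (-45)**2/(-20184 + 20838)) = 4/(-2 + 2025/654) = 4/(-2 + 2025*(1/654)) = 4/(-2 + 675/218) = 4/(239/218) = 4*(218/239) = 872/239 ≈ 3.6485)
n - 6*(-35 - 17) = 872/239 - 6*(-35 - 17) = 872/239 - 6*(-52) = 872/239 - 1*(-312) = 872/239 + 312 = 75440/239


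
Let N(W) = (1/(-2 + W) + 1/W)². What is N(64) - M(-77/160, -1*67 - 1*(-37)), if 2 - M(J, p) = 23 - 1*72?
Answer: -200745087/3936256 ≈ -50.999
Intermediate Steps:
M(J, p) = 51 (M(J, p) = 2 - (23 - 1*72) = 2 - (23 - 72) = 2 - 1*(-49) = 2 + 49 = 51)
N(W) = (1/W + 1/(-2 + W))² (N(W) = (1/(-2 + W) + 1/W)² = (1/W + 1/(-2 + W))²)
N(64) - M(-77/160, -1*67 - 1*(-37)) = 4*(-1 + 64)²/(64²*(-2 + 64)²) - 1*51 = 4*(1/4096)*63²/62² - 51 = 4*(1/4096)*3969*(1/3844) - 51 = 3969/3936256 - 51 = -200745087/3936256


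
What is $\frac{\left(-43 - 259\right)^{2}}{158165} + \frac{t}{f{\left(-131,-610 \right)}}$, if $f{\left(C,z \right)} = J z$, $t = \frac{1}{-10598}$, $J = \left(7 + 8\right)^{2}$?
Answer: $\frac{3790374401719}{6573226684500} \approx 0.57664$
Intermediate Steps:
$J = 225$ ($J = 15^{2} = 225$)
$t = - \frac{1}{10598} \approx -9.4357 \cdot 10^{-5}$
$f{\left(C,z \right)} = 225 z$
$\frac{\left(-43 - 259\right)^{2}}{158165} + \frac{t}{f{\left(-131,-610 \right)}} = \frac{\left(-43 - 259\right)^{2}}{158165} - \frac{1}{10598 \cdot 225 \left(-610\right)} = \left(-302\right)^{2} \cdot \frac{1}{158165} - \frac{1}{10598 \left(-137250\right)} = 91204 \cdot \frac{1}{158165} - - \frac{1}{1454575500} = \frac{91204}{158165} + \frac{1}{1454575500} = \frac{3790374401719}{6573226684500}$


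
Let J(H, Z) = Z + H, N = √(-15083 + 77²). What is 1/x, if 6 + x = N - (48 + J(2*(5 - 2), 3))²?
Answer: -3255/10604179 - I*√9154/10604179 ≈ -0.00030695 - 9.0225e-6*I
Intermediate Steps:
N = I*√9154 (N = √(-15083 + 5929) = √(-9154) = I*√9154 ≈ 95.677*I)
J(H, Z) = H + Z
x = -3255 + I*√9154 (x = -6 + (I*√9154 - (48 + (2*(5 - 2) + 3))²) = -6 + (I*√9154 - (48 + (2*3 + 3))²) = -6 + (I*√9154 - (48 + (6 + 3))²) = -6 + (I*√9154 - (48 + 9)²) = -6 + (I*√9154 - 1*57²) = -6 + (I*√9154 - 1*3249) = -6 + (I*√9154 - 3249) = -6 + (-3249 + I*√9154) = -3255 + I*√9154 ≈ -3255.0 + 95.677*I)
1/x = 1/(-3255 + I*√9154)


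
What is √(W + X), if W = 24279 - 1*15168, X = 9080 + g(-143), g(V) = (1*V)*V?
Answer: 4*√2415 ≈ 196.57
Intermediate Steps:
g(V) = V² (g(V) = V*V = V²)
X = 29529 (X = 9080 + (-143)² = 9080 + 20449 = 29529)
W = 9111 (W = 24279 - 15168 = 9111)
√(W + X) = √(9111 + 29529) = √38640 = 4*√2415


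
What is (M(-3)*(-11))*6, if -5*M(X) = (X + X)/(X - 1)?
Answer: 99/5 ≈ 19.800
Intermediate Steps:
M(X) = -2*X/(5*(-1 + X)) (M(X) = -(X + X)/(5*(X - 1)) = -2*X/(5*(-1 + X)))
(M(-3)*(-11))*6 = (-2*(-3)/(-5 + 5*(-3))*(-11))*6 = (-2*(-3)/(-5 - 15)*(-11))*6 = (-2*(-3)/(-20)*(-11))*6 = (-2*(-3)*(-1/20)*(-11))*6 = -3/10*(-11)*6 = (33/10)*6 = 99/5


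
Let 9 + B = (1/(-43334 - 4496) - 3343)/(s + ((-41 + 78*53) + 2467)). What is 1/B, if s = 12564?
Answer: -914700920/8392203971 ≈ -0.10899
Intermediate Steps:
B = -8392203971/914700920 (B = -9 + (1/(-43334 - 4496) - 3343)/(12564 + ((-41 + 78*53) + 2467)) = -9 + (1/(-47830) - 3343)/(12564 + ((-41 + 4134) + 2467)) = -9 + (-1/47830 - 3343)/(12564 + (4093 + 2467)) = -9 - 159895691/(47830*(12564 + 6560)) = -9 - 159895691/47830/19124 = -9 - 159895691/47830*1/19124 = -9 - 159895691/914700920 = -8392203971/914700920 ≈ -9.1748)
1/B = 1/(-8392203971/914700920) = -914700920/8392203971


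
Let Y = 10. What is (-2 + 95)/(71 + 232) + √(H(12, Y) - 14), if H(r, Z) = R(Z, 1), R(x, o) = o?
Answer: 31/101 + I*√13 ≈ 0.30693 + 3.6056*I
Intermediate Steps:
H(r, Z) = 1
(-2 + 95)/(71 + 232) + √(H(12, Y) - 14) = (-2 + 95)/(71 + 232) + √(1 - 14) = 93/303 + √(-13) = 93*(1/303) + I*√13 = 31/101 + I*√13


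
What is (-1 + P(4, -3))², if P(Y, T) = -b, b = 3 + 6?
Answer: 100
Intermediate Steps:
b = 9
P(Y, T) = -9 (P(Y, T) = -1*9 = -9)
(-1 + P(4, -3))² = (-1 - 9)² = (-10)² = 100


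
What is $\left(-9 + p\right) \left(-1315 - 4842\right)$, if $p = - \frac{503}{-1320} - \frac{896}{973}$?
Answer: $\frac{10776984991}{183480} \approx 58737.0$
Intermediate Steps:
$p = - \frac{99043}{183480}$ ($p = \left(-503\right) \left(- \frac{1}{1320}\right) - \frac{128}{139} = \frac{503}{1320} - \frac{128}{139} = - \frac{99043}{183480} \approx -0.5398$)
$\left(-9 + p\right) \left(-1315 - 4842\right) = \left(-9 - \frac{99043}{183480}\right) \left(-1315 - 4842\right) = \left(- \frac{1750363}{183480}\right) \left(-6157\right) = \frac{10776984991}{183480}$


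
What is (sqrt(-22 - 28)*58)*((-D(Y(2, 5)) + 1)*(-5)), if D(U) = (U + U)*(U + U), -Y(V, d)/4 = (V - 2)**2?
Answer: -1450*I*sqrt(2) ≈ -2050.6*I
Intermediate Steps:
Y(V, d) = -4*(-2 + V)**2 (Y(V, d) = -4*(V - 2)**2 = -4*(-2 + V)**2)
D(U) = 4*U**2 (D(U) = (2*U)*(2*U) = 4*U**2)
(sqrt(-22 - 28)*58)*((-D(Y(2, 5)) + 1)*(-5)) = (sqrt(-22 - 28)*58)*((-4*(-4*(-2 + 2)**2)**2 + 1)*(-5)) = (sqrt(-50)*58)*((-4*(-4*0**2)**2 + 1)*(-5)) = ((5*I*sqrt(2))*58)*((-4*(-4*0)**2 + 1)*(-5)) = (290*I*sqrt(2))*((-4*0**2 + 1)*(-5)) = (290*I*sqrt(2))*((-4*0 + 1)*(-5)) = (290*I*sqrt(2))*((-1*0 + 1)*(-5)) = (290*I*sqrt(2))*((0 + 1)*(-5)) = (290*I*sqrt(2))*(1*(-5)) = (290*I*sqrt(2))*(-5) = -1450*I*sqrt(2)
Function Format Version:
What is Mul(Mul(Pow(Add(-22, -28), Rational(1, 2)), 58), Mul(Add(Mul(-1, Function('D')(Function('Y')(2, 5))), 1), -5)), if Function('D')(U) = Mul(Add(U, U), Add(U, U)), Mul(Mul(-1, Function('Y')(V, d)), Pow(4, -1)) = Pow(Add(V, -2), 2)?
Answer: Mul(-1450, I, Pow(2, Rational(1, 2))) ≈ Mul(-2050.6, I)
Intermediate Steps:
Function('Y')(V, d) = Mul(-4, Pow(Add(-2, V), 2)) (Function('Y')(V, d) = Mul(-4, Pow(Add(V, -2), 2)) = Mul(-4, Pow(Add(-2, V), 2)))
Function('D')(U) = Mul(4, Pow(U, 2)) (Function('D')(U) = Mul(Mul(2, U), Mul(2, U)) = Mul(4, Pow(U, 2)))
Mul(Mul(Pow(Add(-22, -28), Rational(1, 2)), 58), Mul(Add(Mul(-1, Function('D')(Function('Y')(2, 5))), 1), -5)) = Mul(Mul(Pow(Add(-22, -28), Rational(1, 2)), 58), Mul(Add(Mul(-1, Mul(4, Pow(Mul(-4, Pow(Add(-2, 2), 2)), 2))), 1), -5)) = Mul(Mul(Pow(-50, Rational(1, 2)), 58), Mul(Add(Mul(-1, Mul(4, Pow(Mul(-4, Pow(0, 2)), 2))), 1), -5)) = Mul(Mul(Mul(5, I, Pow(2, Rational(1, 2))), 58), Mul(Add(Mul(-1, Mul(4, Pow(Mul(-4, 0), 2))), 1), -5)) = Mul(Mul(290, I, Pow(2, Rational(1, 2))), Mul(Add(Mul(-1, Mul(4, Pow(0, 2))), 1), -5)) = Mul(Mul(290, I, Pow(2, Rational(1, 2))), Mul(Add(Mul(-1, Mul(4, 0)), 1), -5)) = Mul(Mul(290, I, Pow(2, Rational(1, 2))), Mul(Add(Mul(-1, 0), 1), -5)) = Mul(Mul(290, I, Pow(2, Rational(1, 2))), Mul(Add(0, 1), -5)) = Mul(Mul(290, I, Pow(2, Rational(1, 2))), Mul(1, -5)) = Mul(Mul(290, I, Pow(2, Rational(1, 2))), -5) = Mul(-1450, I, Pow(2, Rational(1, 2)))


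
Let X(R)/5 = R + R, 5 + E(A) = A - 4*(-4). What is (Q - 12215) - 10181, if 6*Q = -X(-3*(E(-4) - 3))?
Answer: -22376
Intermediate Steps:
E(A) = 11 + A (E(A) = -5 + (A - 4*(-4)) = -5 + (A + 16) = -5 + (16 + A) = 11 + A)
X(R) = 10*R (X(R) = 5*(R + R) = 5*(2*R) = 10*R)
Q = 20 (Q = (-10*(-3*((11 - 4) - 3)))/6 = (-10*(-3*(7 - 3)))/6 = (-10*(-3*4))/6 = (-10*(-12))/6 = (-1*(-120))/6 = (1/6)*120 = 20)
(Q - 12215) - 10181 = (20 - 12215) - 10181 = -12195 - 10181 = -22376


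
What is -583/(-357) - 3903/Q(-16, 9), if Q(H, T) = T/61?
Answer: -3147792/119 ≈ -26452.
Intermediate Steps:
Q(H, T) = T/61 (Q(H, T) = T*(1/61) = T/61)
-583/(-357) - 3903/Q(-16, 9) = -583/(-357) - 3903/((1/61)*9) = -583*(-1/357) - 3903/9/61 = 583/357 - 3903*61/9 = 583/357 - 79361/3 = -3147792/119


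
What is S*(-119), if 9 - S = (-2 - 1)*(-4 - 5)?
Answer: 2142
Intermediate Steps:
S = -18 (S = 9 - (-2 - 1)*(-4 - 5) = 9 - (-3)*(-9) = 9 - 1*27 = 9 - 27 = -18)
S*(-119) = -18*(-119) = 2142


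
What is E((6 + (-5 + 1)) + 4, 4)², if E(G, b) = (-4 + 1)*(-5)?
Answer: 225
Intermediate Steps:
E(G, b) = 15 (E(G, b) = -3*(-5) = 15)
E((6 + (-5 + 1)) + 4, 4)² = 15² = 225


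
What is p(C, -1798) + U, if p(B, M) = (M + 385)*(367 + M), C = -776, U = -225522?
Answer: 1796481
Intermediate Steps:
p(B, M) = (367 + M)*(385 + M) (p(B, M) = (385 + M)*(367 + M) = (367 + M)*(385 + M))
p(C, -1798) + U = (141295 + (-1798)² + 752*(-1798)) - 225522 = (141295 + 3232804 - 1352096) - 225522 = 2022003 - 225522 = 1796481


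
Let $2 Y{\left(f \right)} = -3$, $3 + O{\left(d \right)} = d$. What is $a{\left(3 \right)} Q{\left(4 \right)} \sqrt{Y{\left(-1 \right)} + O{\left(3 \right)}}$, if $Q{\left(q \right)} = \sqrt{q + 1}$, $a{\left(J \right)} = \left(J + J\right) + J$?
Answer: $\frac{9 i \sqrt{30}}{2} \approx 24.648 i$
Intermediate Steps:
$O{\left(d \right)} = -3 + d$
$Y{\left(f \right)} = - \frac{3}{2}$ ($Y{\left(f \right)} = \frac{1}{2} \left(-3\right) = - \frac{3}{2}$)
$a{\left(J \right)} = 3 J$ ($a{\left(J \right)} = 2 J + J = 3 J$)
$Q{\left(q \right)} = \sqrt{1 + q}$
$a{\left(3 \right)} Q{\left(4 \right)} \sqrt{Y{\left(-1 \right)} + O{\left(3 \right)}} = 3 \cdot 3 \sqrt{1 + 4} \sqrt{- \frac{3}{2} + \left(-3 + 3\right)} = 9 \sqrt{5} \sqrt{- \frac{3}{2} + 0} = 9 \sqrt{5} \sqrt{- \frac{3}{2}} = 9 \sqrt{5} \frac{i \sqrt{6}}{2} = \frac{9 i \sqrt{30}}{2}$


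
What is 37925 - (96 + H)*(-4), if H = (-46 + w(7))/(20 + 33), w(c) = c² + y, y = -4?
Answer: 2030373/53 ≈ 38309.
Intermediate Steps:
w(c) = -4 + c² (w(c) = c² - 4 = -4 + c²)
H = -1/53 (H = (-46 + (-4 + 7²))/(20 + 33) = (-46 + (-4 + 49))/53 = (-46 + 45)*(1/53) = -1*1/53 = -1/53 ≈ -0.018868)
37925 - (96 + H)*(-4) = 37925 - (96 - 1/53)*(-4) = 37925 - 5087*(-4)/53 = 37925 - 1*(-20348/53) = 37925 + 20348/53 = 2030373/53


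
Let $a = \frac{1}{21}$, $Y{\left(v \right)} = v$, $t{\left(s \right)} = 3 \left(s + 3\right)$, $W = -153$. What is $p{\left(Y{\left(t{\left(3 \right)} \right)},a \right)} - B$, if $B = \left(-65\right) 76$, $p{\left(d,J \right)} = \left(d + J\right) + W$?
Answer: $\frac{100906}{21} \approx 4805.0$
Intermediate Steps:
$t{\left(s \right)} = 9 + 3 s$ ($t{\left(s \right)} = 3 \left(3 + s\right) = 9 + 3 s$)
$a = \frac{1}{21} \approx 0.047619$
$p{\left(d,J \right)} = -153 + J + d$ ($p{\left(d,J \right)} = \left(d + J\right) - 153 = \left(J + d\right) - 153 = -153 + J + d$)
$B = -4940$
$p{\left(Y{\left(t{\left(3 \right)} \right)},a \right)} - B = \left(-153 + \frac{1}{21} + \left(9 + 3 \cdot 3\right)\right) - -4940 = \left(-153 + \frac{1}{21} + \left(9 + 9\right)\right) + 4940 = \left(-153 + \frac{1}{21} + 18\right) + 4940 = - \frac{2834}{21} + 4940 = \frac{100906}{21}$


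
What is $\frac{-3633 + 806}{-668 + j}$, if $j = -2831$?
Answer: $\frac{2827}{3499} \approx 0.80795$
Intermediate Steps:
$\frac{-3633 + 806}{-668 + j} = \frac{-3633 + 806}{-668 - 2831} = - \frac{2827}{-3499} = \left(-2827\right) \left(- \frac{1}{3499}\right) = \frac{2827}{3499}$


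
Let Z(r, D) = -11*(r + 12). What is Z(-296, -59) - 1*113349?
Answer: -110225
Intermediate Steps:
Z(r, D) = -132 - 11*r (Z(r, D) = -11*(12 + r) = -132 - 11*r)
Z(-296, -59) - 1*113349 = (-132 - 11*(-296)) - 1*113349 = (-132 + 3256) - 113349 = 3124 - 113349 = -110225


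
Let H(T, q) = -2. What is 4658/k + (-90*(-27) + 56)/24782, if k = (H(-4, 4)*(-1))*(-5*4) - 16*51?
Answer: -28326635/5303348 ≈ -5.3413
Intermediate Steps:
k = -856 (k = (-2*(-1))*(-5*4) - 16*51 = 2*(-20) - 816 = -40 - 816 = -856)
4658/k + (-90*(-27) + 56)/24782 = 4658/(-856) + (-90*(-27) + 56)/24782 = 4658*(-1/856) + (2430 + 56)*(1/24782) = -2329/428 + 2486*(1/24782) = -2329/428 + 1243/12391 = -28326635/5303348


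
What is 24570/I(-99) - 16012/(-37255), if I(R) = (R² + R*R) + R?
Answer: 136404154/80731585 ≈ 1.6896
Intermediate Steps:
I(R) = R + 2*R² (I(R) = (R² + R²) + R = 2*R² + R = R + 2*R²)
24570/I(-99) - 16012/(-37255) = 24570/((-99*(1 + 2*(-99)))) - 16012/(-37255) = 24570/((-99*(1 - 198))) - 16012*(-1/37255) = 24570/((-99*(-197))) + 16012/37255 = 24570/19503 + 16012/37255 = 24570*(1/19503) + 16012/37255 = 2730/2167 + 16012/37255 = 136404154/80731585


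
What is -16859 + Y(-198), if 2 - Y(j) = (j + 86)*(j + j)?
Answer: -61209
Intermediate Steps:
Y(j) = 2 - 2*j*(86 + j) (Y(j) = 2 - (j + 86)*(j + j) = 2 - (86 + j)*2*j = 2 - 2*j*(86 + j))
-16859 + Y(-198) = -16859 + (2 - 172*(-198) - 2*(-198)**2) = -16859 + (2 + 34056 - 2*39204) = -16859 + (2 + 34056 - 78408) = -16859 - 44350 = -61209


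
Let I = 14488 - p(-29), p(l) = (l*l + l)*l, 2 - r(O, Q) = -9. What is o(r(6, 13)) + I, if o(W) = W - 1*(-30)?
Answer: 38077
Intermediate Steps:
r(O, Q) = 11 (r(O, Q) = 2 - 1*(-9) = 2 + 9 = 11)
p(l) = l*(l + l²) (p(l) = (l² + l)*l = (l + l²)*l = l*(l + l²))
o(W) = 30 + W (o(W) = W + 30 = 30 + W)
I = 38036 (I = 14488 - (-29)²*(1 - 29) = 14488 - 841*(-28) = 14488 - 1*(-23548) = 14488 + 23548 = 38036)
o(r(6, 13)) + I = (30 + 11) + 38036 = 41 + 38036 = 38077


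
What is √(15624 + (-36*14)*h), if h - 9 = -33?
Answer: 6*√770 ≈ 166.49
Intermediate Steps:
h = -24 (h = 9 - 33 = -24)
√(15624 + (-36*14)*h) = √(15624 - 36*14*(-24)) = √(15624 - 504*(-24)) = √(15624 + 12096) = √27720 = 6*√770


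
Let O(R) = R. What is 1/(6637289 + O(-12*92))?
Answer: 1/6636185 ≈ 1.5069e-7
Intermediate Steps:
1/(6637289 + O(-12*92)) = 1/(6637289 - 12*92) = 1/(6637289 - 1104) = 1/6636185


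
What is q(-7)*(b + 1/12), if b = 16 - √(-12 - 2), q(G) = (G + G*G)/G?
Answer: -193/2 + 6*I*√14 ≈ -96.5 + 22.45*I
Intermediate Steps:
q(G) = (G + G²)/G
b = 16 - I*√14 (b = 16 - √(-14) = 16 - I*√14 ≈ 16.0 - 3.7417*I)
q(-7)*(b + 1/12) = (1 - 7)*((16 - I*√14) + 1/12) = -6*((16 - I*√14) + 1/12) = -6*(193/12 - I*√14) = -193/2 + 6*I*√14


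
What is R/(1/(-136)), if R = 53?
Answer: -7208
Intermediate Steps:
R/(1/(-136)) = 53/(1/(-136)) = 53/(-1/136) = 53*(-136) = -7208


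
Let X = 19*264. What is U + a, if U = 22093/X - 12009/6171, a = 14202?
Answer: 13323668407/937992 ≈ 14204.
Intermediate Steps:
X = 5016
U = 2306023/937992 (U = 22093/5016 - 12009/6171 = 22093*(1/5016) - 12009*1/6171 = 22093/5016 - 4003/2057 = 2306023/937992 ≈ 2.4585)
U + a = 2306023/937992 + 14202 = 13323668407/937992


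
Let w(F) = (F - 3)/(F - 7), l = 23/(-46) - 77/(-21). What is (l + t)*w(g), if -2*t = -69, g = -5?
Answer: 226/9 ≈ 25.111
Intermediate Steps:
t = 69/2 (t = -½*(-69) = 69/2 ≈ 34.500)
l = 19/6 (l = 23*(-1/46) - 77*(-1/21) = -½ + 11/3 = 19/6 ≈ 3.1667)
w(F) = (-3 + F)/(-7 + F)
(l + t)*w(g) = (19/6 + 69/2)*((-3 - 5)/(-7 - 5)) = 113*(-8/(-12))/3 = 113*(-1/12*(-8))/3 = (113/3)*(⅔) = 226/9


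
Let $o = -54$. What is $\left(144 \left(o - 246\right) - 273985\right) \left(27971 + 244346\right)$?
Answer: $-86374867645$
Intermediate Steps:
$\left(144 \left(o - 246\right) - 273985\right) \left(27971 + 244346\right) = \left(144 \left(-54 - 246\right) - 273985\right) \left(27971 + 244346\right) = \left(144 \left(-54 - 246\right) - 273985\right) 272317 = \left(144 \left(-300\right) - 273985\right) 272317 = \left(-43200 - 273985\right) 272317 = \left(-317185\right) 272317 = -86374867645$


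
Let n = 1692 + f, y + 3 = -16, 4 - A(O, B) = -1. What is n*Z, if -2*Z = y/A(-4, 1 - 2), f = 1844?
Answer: 33592/5 ≈ 6718.4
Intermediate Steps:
A(O, B) = 5 (A(O, B) = 4 - 1*(-1) = 4 + 1 = 5)
y = -19 (y = -3 - 16 = -19)
Z = 19/10 (Z = -(-19)/(2*5) = -1/2*(-19/5) = 19/10 ≈ 1.9000)
n = 3536 (n = 1692 + 1844 = 3536)
n*Z = 3536*(19/10) = 33592/5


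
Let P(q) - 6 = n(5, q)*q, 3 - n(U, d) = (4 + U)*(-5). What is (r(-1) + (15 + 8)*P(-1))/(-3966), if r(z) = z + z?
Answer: 484/1983 ≈ 0.24407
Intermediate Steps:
n(U, d) = 23 + 5*U (n(U, d) = 3 - (4 + U)*(-5) = 3 - (-20 - 5*U) = 3 + (20 + 5*U) = 23 + 5*U)
P(q) = 6 + 48*q (P(q) = 6 + (23 + 5*5)*q = 6 + (23 + 25)*q = 6 + 48*q)
r(z) = 2*z
(r(-1) + (15 + 8)*P(-1))/(-3966) = (2*(-1) + (15 + 8)*(6 + 48*(-1)))/(-3966) = (-2 + 23*(6 - 48))*(-1/3966) = (-2 + 23*(-42))*(-1/3966) = (-2 - 966)*(-1/3966) = -968*(-1/3966) = 484/1983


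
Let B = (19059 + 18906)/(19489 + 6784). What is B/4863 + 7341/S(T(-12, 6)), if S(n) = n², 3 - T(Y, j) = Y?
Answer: 104215089376/3194139975 ≈ 32.627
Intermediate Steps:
T(Y, j) = 3 - Y
B = 37965/26273 ≈ 1.4450
B/4863 + 7341/S(T(-12, 6)) = (37965/26273)/4863 + 7341/((3 - 1*(-12))²) = (37965/26273)*(1/4863) + 7341/((3 + 12)²) = 12655/42588533 + 7341/(15²) = 12655/42588533 + 7341/225 = 12655/42588533 + 7341*(1/225) = 12655/42588533 + 2447/75 = 104215089376/3194139975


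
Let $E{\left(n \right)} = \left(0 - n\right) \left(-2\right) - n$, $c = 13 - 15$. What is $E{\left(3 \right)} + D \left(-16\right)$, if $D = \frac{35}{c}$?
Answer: $283$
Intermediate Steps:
$c = -2$
$E{\left(n \right)} = n$ ($E{\left(n \right)} = - n \left(-2\right) - n = 2 n - n = n$)
$D = - \frac{35}{2}$ ($D = \frac{35}{-2} = 35 \left(- \frac{1}{2}\right) = - \frac{35}{2} \approx -17.5$)
$E{\left(3 \right)} + D \left(-16\right) = 3 - -280 = 3 + 280 = 283$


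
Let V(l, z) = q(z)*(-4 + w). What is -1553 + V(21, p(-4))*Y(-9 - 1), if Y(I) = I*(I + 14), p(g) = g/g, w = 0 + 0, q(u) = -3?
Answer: -2033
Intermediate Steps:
w = 0
p(g) = 1
Y(I) = I*(14 + I)
V(l, z) = 12 (V(l, z) = -3*(-4 + 0) = -3*(-4) = 12)
-1553 + V(21, p(-4))*Y(-9 - 1) = -1553 + 12*((-9 - 1)*(14 + (-9 - 1))) = -1553 + 12*(-10*(14 - 10)) = -1553 + 12*(-10*4) = -1553 + 12*(-40) = -1553 - 480 = -2033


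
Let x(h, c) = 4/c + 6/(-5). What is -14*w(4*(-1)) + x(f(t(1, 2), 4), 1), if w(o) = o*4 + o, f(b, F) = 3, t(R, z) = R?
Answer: 1414/5 ≈ 282.80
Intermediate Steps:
x(h, c) = -6/5 + 4/c (x(h, c) = 4/c + 6*(-1/5) = 4/c - 6/5 = -6/5 + 4/c)
w(o) = 5*o (w(o) = 4*o + o = 5*o)
-14*w(4*(-1)) + x(f(t(1, 2), 4), 1) = -70*4*(-1) + (-6/5 + 4/1) = -70*(-4) + (-6/5 + 4*1) = -14*(-20) + (-6/5 + 4) = 280 + 14/5 = 1414/5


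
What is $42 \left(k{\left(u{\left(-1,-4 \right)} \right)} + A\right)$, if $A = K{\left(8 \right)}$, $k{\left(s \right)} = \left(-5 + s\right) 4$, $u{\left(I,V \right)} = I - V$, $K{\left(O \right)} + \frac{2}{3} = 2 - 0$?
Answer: $-280$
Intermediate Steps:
$K{\left(O \right)} = \frac{4}{3}$ ($K{\left(O \right)} = - \frac{2}{3} + \left(2 - 0\right) = - \frac{2}{3} + \left(2 + 0\right) = - \frac{2}{3} + 2 = \frac{4}{3}$)
$k{\left(s \right)} = -20 + 4 s$
$A = \frac{4}{3} \approx 1.3333$
$42 \left(k{\left(u{\left(-1,-4 \right)} \right)} + A\right) = 42 \left(\left(-20 + 4 \left(-1 - -4\right)\right) + \frac{4}{3}\right) = 42 \left(\left(-20 + 4 \left(-1 + 4\right)\right) + \frac{4}{3}\right) = 42 \left(\left(-20 + 4 \cdot 3\right) + \frac{4}{3}\right) = 42 \left(\left(-20 + 12\right) + \frac{4}{3}\right) = 42 \left(-8 + \frac{4}{3}\right) = 42 \left(- \frac{20}{3}\right) = -280$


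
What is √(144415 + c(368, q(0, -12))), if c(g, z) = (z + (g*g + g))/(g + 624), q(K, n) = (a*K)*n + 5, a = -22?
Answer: √8890519574/248 ≈ 380.20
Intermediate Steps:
q(K, n) = 5 - 22*K*n (q(K, n) = (-22*K)*n + 5 = -22*K*n + 5 = 5 - 22*K*n)
c(g, z) = (g + z + g²)/(624 + g) (c(g, z) = (z + (g² + g))/(624 + g) = (z + (g + g²))/(624 + g) = (g + z + g²)/(624 + g))
√(144415 + c(368, q(0, -12))) = √(144415 + (368 + (5 - 22*0*(-12)) + 368²)/(624 + 368)) = √(144415 + (368 + (5 + 0) + 135424)/992) = √(144415 + (368 + 5 + 135424)/992) = √(144415 + (1/992)*135797) = √(144415 + 135797/992) = √(143395477/992) = √8890519574/248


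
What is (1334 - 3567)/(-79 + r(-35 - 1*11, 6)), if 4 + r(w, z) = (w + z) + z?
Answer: 2233/117 ≈ 19.085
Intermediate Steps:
r(w, z) = -4 + w + 2*z (r(w, z) = -4 + ((w + z) + z) = -4 + (w + 2*z) = -4 + w + 2*z)
(1334 - 3567)/(-79 + r(-35 - 1*11, 6)) = (1334 - 3567)/(-79 + (-4 + (-35 - 1*11) + 2*6)) = -2233/(-79 + (-4 + (-35 - 11) + 12)) = -2233/(-79 + (-4 - 46 + 12)) = -2233/(-79 - 38) = -2233/(-117) = -2233*(-1/117) = 2233/117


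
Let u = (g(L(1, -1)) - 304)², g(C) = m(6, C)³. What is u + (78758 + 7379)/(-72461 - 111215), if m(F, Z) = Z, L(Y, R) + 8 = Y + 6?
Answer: 17086373763/183676 ≈ 93025.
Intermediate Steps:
L(Y, R) = -2 + Y (L(Y, R) = -8 + (Y + 6) = -8 + (6 + Y) = -2 + Y)
g(C) = C³
u = 93025 (u = ((-2 + 1)³ - 304)² = ((-1)³ - 304)² = (-1 - 304)² = (-305)² = 93025)
u + (78758 + 7379)/(-72461 - 111215) = 93025 + (78758 + 7379)/(-72461 - 111215) = 93025 + 86137/(-183676) = 93025 + 86137*(-1/183676) = 93025 - 86137/183676 = 17086373763/183676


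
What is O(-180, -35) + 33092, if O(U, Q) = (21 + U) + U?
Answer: 32753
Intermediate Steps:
O(U, Q) = 21 + 2*U
O(-180, -35) + 33092 = (21 + 2*(-180)) + 33092 = (21 - 360) + 33092 = -339 + 33092 = 32753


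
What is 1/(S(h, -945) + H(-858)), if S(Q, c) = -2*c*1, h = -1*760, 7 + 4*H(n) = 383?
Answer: 1/1984 ≈ 0.00050403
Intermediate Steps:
H(n) = 94 (H(n) = -7/4 + (¼)*383 = -7/4 + 383/4 = 94)
h = -760
S(Q, c) = -2*c
1/(S(h, -945) + H(-858)) = 1/(-2*(-945) + 94) = 1/(1890 + 94) = 1/1984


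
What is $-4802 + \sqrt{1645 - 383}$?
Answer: $-4802 + \sqrt{1262} \approx -4766.5$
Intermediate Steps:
$-4802 + \sqrt{1645 - 383} = -4802 + \sqrt{1262}$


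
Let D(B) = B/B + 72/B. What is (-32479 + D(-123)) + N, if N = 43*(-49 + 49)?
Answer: -1331622/41 ≈ -32479.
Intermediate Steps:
D(B) = 1 + 72/B
N = 0 (N = 43*0 = 0)
(-32479 + D(-123)) + N = (-32479 + (72 - 123)/(-123)) + 0 = (-32479 - 1/123*(-51)) + 0 = (-32479 + 17/41) + 0 = -1331622/41 + 0 = -1331622/41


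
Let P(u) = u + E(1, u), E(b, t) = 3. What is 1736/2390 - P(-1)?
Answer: -1522/1195 ≈ -1.2736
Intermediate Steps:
P(u) = 3 + u (P(u) = u + 3 = 3 + u)
1736/2390 - P(-1) = 1736/2390 - (3 - 1) = 1736*(1/2390) - 1*2 = 868/1195 - 2 = -1522/1195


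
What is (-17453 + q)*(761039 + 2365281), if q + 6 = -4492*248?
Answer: -3537352922000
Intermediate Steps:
q = -1114022 (q = -6 - 4492*248 = -6 - 1114016 = -1114022)
(-17453 + q)*(761039 + 2365281) = (-17453 - 1114022)*(761039 + 2365281) = -1131475*3126320 = -3537352922000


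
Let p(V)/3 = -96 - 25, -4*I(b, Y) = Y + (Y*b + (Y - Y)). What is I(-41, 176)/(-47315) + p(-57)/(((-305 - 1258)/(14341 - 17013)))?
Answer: -3059684848/4930223 ≈ -620.60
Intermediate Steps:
I(b, Y) = -Y/4 - Y*b/4 (I(b, Y) = -(Y + (Y*b + (Y - Y)))/4 = -(Y + (Y*b + 0))/4 = -(Y + Y*b)/4 = -Y/4 - Y*b/4)
p(V) = -363 (p(V) = 3*(-96 - 25) = 3*(-121) = -363)
I(-41, 176)/(-47315) + p(-57)/(((-305 - 1258)/(14341 - 17013))) = -¼*176*(1 - 41)/(-47315) - 363*(14341 - 17013)/(-305 - 1258) = -¼*176*(-40)*(-1/47315) - 363/((-1563/(-2672))) = 1760*(-1/47315) - 363/((-1563*(-1/2672))) = -352/9463 - 363/1563/2672 = -352/9463 - 363*2672/1563 = -352/9463 - 323312/521 = -3059684848/4930223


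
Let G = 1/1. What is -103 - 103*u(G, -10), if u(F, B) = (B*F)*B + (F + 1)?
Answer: -10609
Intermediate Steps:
G = 1
u(F, B) = 1 + F + F*B**2 (u(F, B) = F*B**2 + (1 + F) = 1 + F + F*B**2)
-103 - 103*u(G, -10) = -103 - 103*(1 + 1 + 1*(-10)**2) = -103 - 103*(1 + 1 + 1*100) = -103 - 103*(1 + 1 + 100) = -103 - 103*102 = -103 - 10506 = -10609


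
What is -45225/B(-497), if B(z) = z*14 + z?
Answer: 3015/497 ≈ 6.0664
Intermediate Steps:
B(z) = 15*z (B(z) = 14*z + z = 15*z)
-45225/B(-497) = -45225/(15*(-497)) = -45225/(-7455) = -45225*(-1/7455) = 3015/497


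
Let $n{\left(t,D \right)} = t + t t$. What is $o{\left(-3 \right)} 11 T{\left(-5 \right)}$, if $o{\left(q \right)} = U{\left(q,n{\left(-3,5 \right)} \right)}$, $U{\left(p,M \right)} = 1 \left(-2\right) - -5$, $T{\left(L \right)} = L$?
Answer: $-165$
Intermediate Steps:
$n{\left(t,D \right)} = t + t^{2}$
$U{\left(p,M \right)} = 3$ ($U{\left(p,M \right)} = -2 + 5 = 3$)
$o{\left(q \right)} = 3$
$o{\left(-3 \right)} 11 T{\left(-5 \right)} = 3 \cdot 11 \left(-5\right) = 33 \left(-5\right) = -165$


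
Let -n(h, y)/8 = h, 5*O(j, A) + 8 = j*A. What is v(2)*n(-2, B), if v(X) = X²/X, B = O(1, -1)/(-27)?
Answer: 32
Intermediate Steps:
O(j, A) = -8/5 + A*j/5 (O(j, A) = -8/5 + (j*A)/5 = -8/5 + (A*j)/5 = -8/5 + A*j/5)
B = 1/15 (B = (-8/5 + (⅕)*(-1)*1)/(-27) = (-8/5 - ⅕)*(-1/27) = -9/5*(-1/27) = 1/15 ≈ 0.066667)
n(h, y) = -8*h
v(X) = X
v(2)*n(-2, B) = 2*(-8*(-2)) = 2*16 = 32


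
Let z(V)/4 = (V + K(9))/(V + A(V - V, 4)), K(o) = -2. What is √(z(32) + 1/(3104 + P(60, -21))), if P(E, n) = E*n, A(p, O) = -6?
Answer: √663143429/11986 ≈ 2.1485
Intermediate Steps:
z(V) = 4*(-2 + V)/(-6 + V) (z(V) = 4*((V - 2)/(V - 6)) = 4*((-2 + V)/(-6 + V)) = 4*(-2 + V)/(-6 + V))
√(z(32) + 1/(3104 + P(60, -21))) = √(4*(-2 + 32)/(-6 + 32) + 1/(3104 + 60*(-21))) = √(4*30/26 + 1/(3104 - 1260)) = √(4*(1/26)*30 + 1/1844) = √(60/13 + 1/1844) = √(110653/23972) = √663143429/11986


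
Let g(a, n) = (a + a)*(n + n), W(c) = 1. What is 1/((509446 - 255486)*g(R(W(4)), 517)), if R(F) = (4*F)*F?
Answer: 1/2100757120 ≈ 4.7602e-10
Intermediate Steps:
R(F) = 4*F²
g(a, n) = 4*a*n (g(a, n) = (2*a)*(2*n) = 4*a*n)
1/((509446 - 255486)*g(R(W(4)), 517)) = 1/((509446 - 255486)*((4*(4*1²)*517))) = 1/(253960*((4*(4*1)*517))) = 1/(253960*((4*4*517))) = (1/253960)/8272 = (1/253960)*(1/8272) = 1/2100757120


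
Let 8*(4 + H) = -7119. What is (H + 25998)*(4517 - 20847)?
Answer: -1639801445/4 ≈ -4.0995e+8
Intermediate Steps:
H = -7151/8 (H = -4 + (⅛)*(-7119) = -4 - 7119/8 = -7151/8 ≈ -893.88)
(H + 25998)*(4517 - 20847) = (-7151/8 + 25998)*(4517 - 20847) = (200833/8)*(-16330) = -1639801445/4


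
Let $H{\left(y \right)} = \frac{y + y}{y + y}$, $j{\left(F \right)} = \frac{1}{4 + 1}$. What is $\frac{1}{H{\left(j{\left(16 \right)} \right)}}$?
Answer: $1$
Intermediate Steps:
$j{\left(F \right)} = \frac{1}{5}$
$H{\left(y \right)} = 1$ ($H{\left(y \right)} = \frac{2 y}{2 y} = 2 y \frac{1}{2 y} = 1$)
$\frac{1}{H{\left(j{\left(16 \right)} \right)}} = 1^{-1} = 1$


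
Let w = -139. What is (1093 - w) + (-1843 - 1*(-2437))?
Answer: 1826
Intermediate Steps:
(1093 - w) + (-1843 - 1*(-2437)) = (1093 - 1*(-139)) + (-1843 - 1*(-2437)) = (1093 + 139) + (-1843 + 2437) = 1232 + 594 = 1826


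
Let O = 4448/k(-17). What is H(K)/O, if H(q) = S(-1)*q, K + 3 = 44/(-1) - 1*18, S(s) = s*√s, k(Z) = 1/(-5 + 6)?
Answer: 65*I/4448 ≈ 0.014613*I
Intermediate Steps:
k(Z) = 1 (k(Z) = 1/1 = 1)
S(s) = s^(3/2)
K = -65 (K = -3 + (44/(-1) - 1*18) = -3 + (44*(-1) - 18) = -3 + (-44 - 18) = -3 - 62 = -65)
H(q) = -I*q (H(q) = (-1)^(3/2)*q = (-I)*q = -I*q)
O = 4448 (O = 4448/1 = 4448*1 = 4448)
H(K)/O = -1*I*(-65)/4448 = (65*I)*(1/4448) = 65*I/4448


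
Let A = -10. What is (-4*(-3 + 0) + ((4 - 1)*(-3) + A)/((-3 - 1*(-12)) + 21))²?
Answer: 116281/900 ≈ 129.20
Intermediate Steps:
(-4*(-3 + 0) + ((4 - 1)*(-3) + A)/((-3 - 1*(-12)) + 21))² = (-4*(-3 + 0) + ((4 - 1)*(-3) - 10)/((-3 - 1*(-12)) + 21))² = (-4*(-3) + (3*(-3) - 10)/((-3 + 12) + 21))² = (12 + (-9 - 10)/(9 + 21))² = (12 - 19/30)² = (341/30)² = 116281/900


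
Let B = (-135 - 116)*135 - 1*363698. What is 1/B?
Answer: -1/397583 ≈ -2.5152e-6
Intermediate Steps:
B = -397583 (B = -251*135 - 363698 = -33885 - 363698 = -397583)
1/B = 1/(-397583) = -1/397583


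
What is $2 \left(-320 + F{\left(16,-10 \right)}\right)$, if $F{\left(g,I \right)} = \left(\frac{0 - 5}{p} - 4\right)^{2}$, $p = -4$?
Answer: $- \frac{4999}{8} \approx -624.88$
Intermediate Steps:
$F{\left(g,I \right)} = \frac{121}{16}$ ($F{\left(g,I \right)} = \left(\frac{0 - 5}{-4} - 4\right)^{2} = \left(\left(0 - 5\right) \left(- \frac{1}{4}\right) - 4\right)^{2} = \left(\left(-5\right) \left(- \frac{1}{4}\right) - 4\right)^{2} = \left(\frac{5}{4} - 4\right)^{2} = \left(- \frac{11}{4}\right)^{2} = \frac{121}{16}$)
$2 \left(-320 + F{\left(16,-10 \right)}\right) = 2 \left(-320 + \frac{121}{16}\right) = 2 \left(- \frac{4999}{16}\right) = - \frac{4999}{8}$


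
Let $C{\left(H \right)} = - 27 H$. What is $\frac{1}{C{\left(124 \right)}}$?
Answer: $- \frac{1}{3348} \approx -0.00029869$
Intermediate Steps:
$\frac{1}{C{\left(124 \right)}} = \frac{1}{\left(-27\right) 124} = \frac{1}{-3348} = - \frac{1}{3348}$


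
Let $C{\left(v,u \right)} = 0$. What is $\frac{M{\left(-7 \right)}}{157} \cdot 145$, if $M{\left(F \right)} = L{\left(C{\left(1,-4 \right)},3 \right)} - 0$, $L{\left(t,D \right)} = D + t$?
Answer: $\frac{435}{157} \approx 2.7707$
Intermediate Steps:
$M{\left(F \right)} = 3$ ($M{\left(F \right)} = \left(3 + 0\right) - 0 = 3 + 0 = 3$)
$\frac{M{\left(-7 \right)}}{157} \cdot 145 = \frac{3}{157} \cdot 145 = \frac{435}{157}$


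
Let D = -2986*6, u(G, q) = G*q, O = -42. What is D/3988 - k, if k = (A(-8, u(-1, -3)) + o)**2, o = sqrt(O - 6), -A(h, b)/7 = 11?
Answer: -5867836/997 + 616*I*sqrt(3) ≈ -5885.5 + 1066.9*I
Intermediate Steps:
D = -17916
A(h, b) = -77 (A(h, b) = -7*11 = -77)
o = 4*I*sqrt(3) (o = sqrt(-42 - 6) = sqrt(-48) = 4*I*sqrt(3) ≈ 6.9282*I)
k = (-77 + 4*I*sqrt(3))**2 ≈ 5881.0 - 1066.9*I
D/3988 - k = -17916/3988 - (5881 - 616*I*sqrt(3)) = -17916*1/3988 + (-5881 + 616*I*sqrt(3)) = -4479/997 + (-5881 + 616*I*sqrt(3)) = -5867836/997 + 616*I*sqrt(3)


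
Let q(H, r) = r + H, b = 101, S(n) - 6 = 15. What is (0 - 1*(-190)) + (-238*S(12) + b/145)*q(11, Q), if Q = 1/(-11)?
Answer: -17330006/319 ≈ -54326.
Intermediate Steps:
S(n) = 21 (S(n) = 6 + 15 = 21)
Q = -1/11 ≈ -0.090909
q(H, r) = H + r
(0 - 1*(-190)) + (-238*S(12) + b/145)*q(11, Q) = (0 - 1*(-190)) + (-238/(1/21) + 101/145)*(11 - 1/11) = (0 + 190) + (-238/1/21 + 101*(1/145))*(120/11) = 190 + (-238*21 + 101/145)*(120/11) = 190 + (-4998 + 101/145)*(120/11) = 190 - 724609/145*120/11 = 190 - 17390616/319 = -17330006/319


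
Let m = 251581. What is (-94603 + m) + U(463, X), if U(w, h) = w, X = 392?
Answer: 157441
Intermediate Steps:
(-94603 + m) + U(463, X) = (-94603 + 251581) + 463 = 156978 + 463 = 157441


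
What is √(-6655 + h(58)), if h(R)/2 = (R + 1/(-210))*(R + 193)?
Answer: √247606170/105 ≈ 149.86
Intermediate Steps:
h(R) = 2*(193 + R)*(-1/210 + R) (h(R) = 2*((R + 1/(-210))*(R + 193)) = 2*((R - 1/210)*(193 + R)) = 2*((-1/210 + R)*(193 + R)) = 2*((193 + R)*(-1/210 + R)) = 2*(193 + R)*(-1/210 + R))
√(-6655 + h(58)) = √(-6655 + (-193/105 + 2*58² + (40529/105)*58)) = √(-6655 + (-193/105 + 2*3364 + 2350682/105)) = √(-6655 + (-193/105 + 6728 + 2350682/105)) = √(-6655 + 3056929/105) = √(2358154/105) = √247606170/105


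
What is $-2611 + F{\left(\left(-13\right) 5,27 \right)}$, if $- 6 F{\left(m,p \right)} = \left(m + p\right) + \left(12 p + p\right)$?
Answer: $- \frac{15979}{6} \approx -2663.2$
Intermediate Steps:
$F{\left(m,p \right)} = - \frac{7 p}{3} - \frac{m}{6}$ ($F{\left(m,p \right)} = - \frac{\left(m + p\right) + \left(12 p + p\right)}{6} = - \frac{\left(m + p\right) + 13 p}{6} = - \frac{m + 14 p}{6} = - \frac{7 p}{3} - \frac{m}{6}$)
$-2611 + F{\left(\left(-13\right) 5,27 \right)} = -2611 - \left(63 + \frac{\left(-13\right) 5}{6}\right) = -2611 - \frac{313}{6} = - \frac{15979}{6}$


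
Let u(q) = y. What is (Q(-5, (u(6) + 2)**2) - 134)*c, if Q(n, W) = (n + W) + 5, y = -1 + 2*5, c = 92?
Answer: -1196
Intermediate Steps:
y = 9 (y = -1 + 10 = 9)
u(q) = 9
Q(n, W) = 5 + W + n (Q(n, W) = (W + n) + 5 = 5 + W + n)
(Q(-5, (u(6) + 2)**2) - 134)*c = ((5 + (9 + 2)**2 - 5) - 134)*92 = ((5 + 11**2 - 5) - 134)*92 = ((5 + 121 - 5) - 134)*92 = (121 - 134)*92 = -13*92 = -1196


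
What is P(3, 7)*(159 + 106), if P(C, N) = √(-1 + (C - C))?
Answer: 265*I ≈ 265.0*I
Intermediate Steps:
P(C, N) = I (P(C, N) = √(-1 + 0) = √(-1) = I)
P(3, 7)*(159 + 106) = I*(159 + 106) = I*265 = 265*I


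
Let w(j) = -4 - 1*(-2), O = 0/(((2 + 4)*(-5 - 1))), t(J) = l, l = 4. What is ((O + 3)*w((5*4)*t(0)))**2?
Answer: 36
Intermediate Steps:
t(J) = 4
O = 0 (O = 0/((6*(-6))) = 0/(-36) = 0*(-1/36) = 0)
w(j) = -2 (w(j) = -4 + 2 = -2)
((O + 3)*w((5*4)*t(0)))**2 = ((0 + 3)*(-2))**2 = (3*(-2))**2 = (-6)**2 = 36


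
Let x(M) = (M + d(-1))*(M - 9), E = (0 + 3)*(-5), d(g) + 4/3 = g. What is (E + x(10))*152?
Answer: -3344/3 ≈ -1114.7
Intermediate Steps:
d(g) = -4/3 + g
E = -15 (E = 3*(-5) = -15)
x(M) = (-9 + M)*(-7/3 + M) (x(M) = (M + (-4/3 - 1))*(M - 9) = (M - 7/3)*(-9 + M) = (-7/3 + M)*(-9 + M) = (-9 + M)*(-7/3 + M))
(E + x(10))*152 = (-15 + (21 + 10**2 - 34/3*10))*152 = (-15 + (21 + 100 - 340/3))*152 = (-15 + 23/3)*152 = -22/3*152 = -3344/3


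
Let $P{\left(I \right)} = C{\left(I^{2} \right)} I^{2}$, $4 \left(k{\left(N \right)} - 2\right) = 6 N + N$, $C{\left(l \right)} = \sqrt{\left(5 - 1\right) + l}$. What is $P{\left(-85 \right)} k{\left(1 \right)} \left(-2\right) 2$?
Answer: $- 108375 \sqrt{7229} \approx -9.2144 \cdot 10^{6}$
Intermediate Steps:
$C{\left(l \right)} = \sqrt{4 + l}$ ($C{\left(l \right)} = \sqrt{\left(5 - 1\right) + l} = \sqrt{4 + l}$)
$k{\left(N \right)} = 2 + \frac{7 N}{4}$ ($k{\left(N \right)} = 2 + \frac{6 N + N}{4} = 2 + \frac{7 N}{4}$)
$P{\left(I \right)} = I^{2} \sqrt{4 + I^{2}}$ ($P{\left(I \right)} = \sqrt{4 + I^{2}} I^{2} = I^{2} \sqrt{4 + I^{2}}$)
$P{\left(-85 \right)} k{\left(1 \right)} \left(-2\right) 2 = \left(-85\right)^{2} \sqrt{4 + \left(-85\right)^{2}} \left(2 + \frac{7}{4} \cdot 1\right) \left(-2\right) 2 = 7225 \sqrt{4 + 7225} \left(2 + \frac{7}{4}\right) \left(-2\right) 2 = 7225 \sqrt{7229} \cdot \frac{15}{4} \left(-2\right) 2 = 7225 \sqrt{7229} \left(\left(- \frac{15}{2}\right) 2\right) = 7225 \sqrt{7229} \left(-15\right) = - 108375 \sqrt{7229}$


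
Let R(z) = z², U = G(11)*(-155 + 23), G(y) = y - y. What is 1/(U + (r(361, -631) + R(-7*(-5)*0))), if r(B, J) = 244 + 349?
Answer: 1/593 ≈ 0.0016863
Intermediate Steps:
G(y) = 0
r(B, J) = 593
U = 0 (U = 0*(-155 + 23) = 0*(-132) = 0)
1/(U + (r(361, -631) + R(-7*(-5)*0))) = 1/(0 + (593 + (-7*(-5)*0)²)) = 1/(0 + (593 + (35*0)²)) = 1/(0 + (593 + 0²)) = 1/(0 + (593 + 0)) = 1/(0 + 593) = 1/593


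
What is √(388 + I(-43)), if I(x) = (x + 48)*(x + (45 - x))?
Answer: √613 ≈ 24.759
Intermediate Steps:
I(x) = 2160 + 45*x (I(x) = (48 + x)*45 = 2160 + 45*x)
√(388 + I(-43)) = √(388 + (2160 + 45*(-43))) = √(388 + (2160 - 1935)) = √(388 + 225) = √613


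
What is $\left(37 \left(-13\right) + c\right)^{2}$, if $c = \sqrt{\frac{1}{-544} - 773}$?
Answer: $\frac{\left(65416 - i \sqrt{14297442}\right)^{2}}{18496} \approx 2.3059 \cdot 10^{5} - 26746.0 i$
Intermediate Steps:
$c = \frac{i \sqrt{14297442}}{136}$ ($c = \sqrt{- \frac{1}{544} - 773} = \sqrt{- \frac{420513}{544}} = \frac{i \sqrt{14297442}}{136} \approx 27.803 i$)
$\left(37 \left(-13\right) + c\right)^{2} = \left(37 \left(-13\right) + \frac{i \sqrt{14297442}}{136}\right)^{2} = \left(-481 + \frac{i \sqrt{14297442}}{136}\right)^{2}$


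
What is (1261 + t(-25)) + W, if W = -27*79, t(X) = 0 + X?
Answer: -897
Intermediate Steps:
t(X) = X
W = -2133
(1261 + t(-25)) + W = (1261 - 25) - 2133 = 1236 - 2133 = -897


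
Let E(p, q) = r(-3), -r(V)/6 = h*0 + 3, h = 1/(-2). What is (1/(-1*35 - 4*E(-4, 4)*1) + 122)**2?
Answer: 20385225/1369 ≈ 14891.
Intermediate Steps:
h = -1/2 ≈ -0.50000
r(V) = -18 (r(V) = -6*(-1/2*0 + 3) = -6*(0 + 3) = -6*3 = -18)
E(p, q) = -18
(1/(-1*35 - 4*E(-4, 4)*1) + 122)**2 = (1/(-1*35 - 4*(-18)*1) + 122)**2 = (1/(-35 + 72*1) + 122)**2 = (1/(-35 + 72) + 122)**2 = (1/37 + 122)**2 = (4515/37)**2 = 20385225/1369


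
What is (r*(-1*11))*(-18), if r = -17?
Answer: -3366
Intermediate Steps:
(r*(-1*11))*(-18) = -(-17)*11*(-18) = -17*(-11)*(-18) = 187*(-18) = -3366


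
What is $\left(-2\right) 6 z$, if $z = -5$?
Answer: $60$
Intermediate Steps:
$\left(-2\right) 6 z = \left(-2\right) 6 \left(-5\right) = \left(-12\right) \left(-5\right) = 60$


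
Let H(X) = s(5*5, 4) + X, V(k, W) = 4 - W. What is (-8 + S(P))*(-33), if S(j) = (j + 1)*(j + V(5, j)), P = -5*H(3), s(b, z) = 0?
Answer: 2112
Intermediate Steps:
H(X) = X (H(X) = 0 + X = X)
P = -15 (P = -5*3 = -15)
S(j) = 4 + 4*j (S(j) = (j + 1)*(j + (4 - j)) = (1 + j)*4 = 4 + 4*j)
(-8 + S(P))*(-33) = (-8 + (4 + 4*(-15)))*(-33) = (-8 + (4 - 60))*(-33) = (-8 - 56)*(-33) = -64*(-33) = 2112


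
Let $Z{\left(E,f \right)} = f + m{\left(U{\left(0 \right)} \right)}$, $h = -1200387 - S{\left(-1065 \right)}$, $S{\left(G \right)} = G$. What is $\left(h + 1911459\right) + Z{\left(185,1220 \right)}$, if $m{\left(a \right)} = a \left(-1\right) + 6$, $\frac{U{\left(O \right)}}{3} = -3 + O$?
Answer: $713372$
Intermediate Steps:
$U{\left(O \right)} = -9 + 3 O$ ($U{\left(O \right)} = 3 \left(-3 + O\right) = -9 + 3 O$)
$m{\left(a \right)} = 6 - a$ ($m{\left(a \right)} = - a + 6 = 6 - a$)
$h = -1199322$ ($h = -1200387 - -1065 = -1200387 + 1065 = -1199322$)
$Z{\left(E,f \right)} = 15 + f$ ($Z{\left(E,f \right)} = f + \left(6 - \left(-9 + 3 \cdot 0\right)\right) = f + \left(6 - \left(-9 + 0\right)\right) = f + \left(6 - -9\right) = f + \left(6 + 9\right) = f + 15 = 15 + f$)
$\left(h + 1911459\right) + Z{\left(185,1220 \right)} = \left(-1199322 + 1911459\right) + \left(15 + 1220\right) = 712137 + 1235 = 713372$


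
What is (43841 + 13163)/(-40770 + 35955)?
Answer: -57004/4815 ≈ -11.839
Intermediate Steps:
(43841 + 13163)/(-40770 + 35955) = 57004/(-4815) = 57004*(-1/4815) = -57004/4815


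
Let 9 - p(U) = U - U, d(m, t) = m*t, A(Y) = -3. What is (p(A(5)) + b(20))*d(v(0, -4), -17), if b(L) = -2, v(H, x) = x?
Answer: 476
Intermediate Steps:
p(U) = 9 (p(U) = 9 - (U - U) = 9 - 1*0 = 9 + 0 = 9)
(p(A(5)) + b(20))*d(v(0, -4), -17) = (9 - 2)*(-4*(-17)) = 7*68 = 476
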